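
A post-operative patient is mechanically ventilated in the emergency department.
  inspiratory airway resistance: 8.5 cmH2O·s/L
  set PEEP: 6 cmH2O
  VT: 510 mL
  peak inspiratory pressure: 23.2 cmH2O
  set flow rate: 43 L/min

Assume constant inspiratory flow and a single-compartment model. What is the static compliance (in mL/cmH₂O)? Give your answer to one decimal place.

45.9

Flow: 43 L/min ÷ 60 = 0.7167 L/s.
Equation of motion (constant flow): PIP = Vt/C + R·V̇ + PEEP.
Vt/C = PIP − R·V̇ − PEEP = 23.2 − 8.5×0.7167 − 6 = 23.2 − 6.092 − 6 = 11.108 cmH2O.
C = Vt / 11.108 = 510 / 11.108 = 45.913 mL/cmH2O.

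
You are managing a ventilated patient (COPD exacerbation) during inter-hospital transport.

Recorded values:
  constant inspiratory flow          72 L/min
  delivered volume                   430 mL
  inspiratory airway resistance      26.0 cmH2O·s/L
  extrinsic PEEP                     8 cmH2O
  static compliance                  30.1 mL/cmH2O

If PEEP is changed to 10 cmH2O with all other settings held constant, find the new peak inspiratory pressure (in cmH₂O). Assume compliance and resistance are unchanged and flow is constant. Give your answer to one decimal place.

55.5

Flow: 72 L/min ÷ 60 = 1.2 L/s.
PIP = Vt/C + R·V̇ + PEEP (constant-flow equation of motion).
Only the baseline term changes: ΔPIP = ΔPEEP = 10 − 8 = 2.0 cmH2O.
Original PIP = 430/30.1 + 26.0×1.2 + 8 = 53.486 cmH2O; new PIP = 53.486 + (2.0) = 55.486 cmH2O.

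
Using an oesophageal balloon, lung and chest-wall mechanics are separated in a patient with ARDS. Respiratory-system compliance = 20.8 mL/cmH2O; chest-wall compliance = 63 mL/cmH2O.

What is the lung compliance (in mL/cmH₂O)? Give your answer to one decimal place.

31.1

1/CL = 1/Crs − 1/Ccw.
1/CL = 1/20.8 − 1/63 = 0.0322.
CL = 31.056 mL/cmH2O.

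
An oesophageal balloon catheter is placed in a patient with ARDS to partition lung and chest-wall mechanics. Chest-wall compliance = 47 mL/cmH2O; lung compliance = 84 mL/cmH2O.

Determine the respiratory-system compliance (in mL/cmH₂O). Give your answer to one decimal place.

30.1

Lung and chest wall are elastances in series: 1/Crs = 1/CL + 1/Ccw.
1/Crs = 1/84 + 1/47 = 0.03318.
Crs = 30.139 mL/cmH2O.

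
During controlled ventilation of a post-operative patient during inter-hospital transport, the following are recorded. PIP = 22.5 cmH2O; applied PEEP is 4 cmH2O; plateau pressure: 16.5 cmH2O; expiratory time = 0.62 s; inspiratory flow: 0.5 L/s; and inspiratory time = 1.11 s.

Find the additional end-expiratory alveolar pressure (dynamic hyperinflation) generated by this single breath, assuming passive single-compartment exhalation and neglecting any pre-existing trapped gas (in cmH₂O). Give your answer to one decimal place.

3.9

Vt = flow × Ti = 0.5 L/s × 1.11 s × 1000 mL/L = 555.0 mL.
R = (PIP − Pplat)/V̇ = (22.5 − 16.5) / 0.5 = 6.0/0.5 = 12.0 cmH2O·s/L.
C = Vt/(Pplat − PEEP) = 555.0 / (16.5 − 4) = 555.0/12.5 = 44.4 mL/cmH2O.
τ = R × C = 12.0 × 0.0444 L/cmH2O = 0.5328 s.
Fraction remaining = e^(−Te/τ) = e^(−0.62/0.5328) = 0.3123; trapped volume = 555.0 × 0.3123 = 173.33 mL.
Additional alveolar pressure from trapping ≈ V_trapped / C = 173.33 / 44.4 = 3.904 cmH2O.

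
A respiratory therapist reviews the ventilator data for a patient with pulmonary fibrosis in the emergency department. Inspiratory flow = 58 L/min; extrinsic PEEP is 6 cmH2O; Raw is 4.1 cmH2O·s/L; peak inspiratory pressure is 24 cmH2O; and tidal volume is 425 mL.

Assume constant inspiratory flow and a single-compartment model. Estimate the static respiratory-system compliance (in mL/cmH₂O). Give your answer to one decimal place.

30.3

Flow: 58 L/min ÷ 60 = 0.9667 L/s.
Equation of motion (constant flow): PIP = Vt/C + R·V̇ + PEEP.
Vt/C = PIP − R·V̇ − PEEP = 24 − 4.1×0.9667 − 6 = 24 − 3.963 − 6 = 14.037 cmH2O.
C = Vt / 14.037 = 425 / 14.037 = 30.277 mL/cmH2O.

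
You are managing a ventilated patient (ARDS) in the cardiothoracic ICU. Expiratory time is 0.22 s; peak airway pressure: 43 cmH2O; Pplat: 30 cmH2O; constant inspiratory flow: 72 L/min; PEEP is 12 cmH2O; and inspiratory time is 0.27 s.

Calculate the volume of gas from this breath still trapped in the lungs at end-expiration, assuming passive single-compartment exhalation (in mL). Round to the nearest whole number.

Flow: 72 L/min ÷ 60 = 1.2 L/s.
Vt = flow × Ti = 1.2 L/s × 0.27 s × 1000 mL/L = 324.0 mL.
R = (PIP − Pplat)/V̇ = (43 − 30) / 1.2 = 13.0/1.2 = 10.833 cmH2O·s/L.
C = Vt/(Pplat − PEEP) = 324.0 / (30 − 12) = 324.0/18.0 = 18.0 mL/cmH2O.
τ = R × C = 10.833 × 0.018 L/cmH2O = 0.195 s.
Fraction remaining = e^(−Te/τ) = e^(−0.22/0.195) = 0.3236.
Trapped volume = 324.0 × 0.3236 = 104.85 mL.

105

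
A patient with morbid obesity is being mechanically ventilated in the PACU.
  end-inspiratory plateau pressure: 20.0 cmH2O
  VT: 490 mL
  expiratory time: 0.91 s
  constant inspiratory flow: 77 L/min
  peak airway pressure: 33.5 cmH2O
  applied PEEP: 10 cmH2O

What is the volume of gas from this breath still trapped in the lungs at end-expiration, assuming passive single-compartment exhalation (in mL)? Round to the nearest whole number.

84

Flow: 77 L/min ÷ 60 = 1.2833 L/s.
R = (PIP − Pplat)/V̇ = (33.5 − 20.0) / 1.2833 = 13.5/1.2833 = 10.52 cmH2O·s/L.
C = Vt/(Pplat − PEEP) = 490.0 / (20.0 − 10) = 490.0/10.0 = 49.0 mL/cmH2O.
τ = R × C = 10.52 × 0.049 L/cmH2O = 0.5155 s.
Fraction remaining = e^(−Te/τ) = e^(−0.91/0.5155) = 0.1711.
Trapped volume = 490.0 × 0.1711 = 83.839 mL.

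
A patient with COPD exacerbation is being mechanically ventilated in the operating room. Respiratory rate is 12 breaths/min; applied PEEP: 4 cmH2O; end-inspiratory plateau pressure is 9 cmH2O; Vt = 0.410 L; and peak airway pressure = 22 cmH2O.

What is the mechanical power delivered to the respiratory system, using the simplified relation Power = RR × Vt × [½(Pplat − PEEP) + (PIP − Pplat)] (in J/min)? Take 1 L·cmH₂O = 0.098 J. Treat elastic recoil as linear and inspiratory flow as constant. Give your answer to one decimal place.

Per-breath work = Vt × [½(Pplat−PEEP) + (PIP−Pplat)] = 0.410 × [0.5×5.0 + 13.0] = 0.410 × 15.5 = 6.355 L·cmH2O.
Power = 12 × 6.355 = 76.26 L·cmH2O/min.
× 0.098 J/(L·cmH2O) → 7.473 J/min.

7.5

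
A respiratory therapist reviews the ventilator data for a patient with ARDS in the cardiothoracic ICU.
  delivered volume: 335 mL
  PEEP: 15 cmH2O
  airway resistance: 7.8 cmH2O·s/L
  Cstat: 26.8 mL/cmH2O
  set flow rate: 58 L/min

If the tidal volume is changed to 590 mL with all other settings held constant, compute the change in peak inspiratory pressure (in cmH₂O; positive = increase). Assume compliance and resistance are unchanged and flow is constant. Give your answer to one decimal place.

PIP = Vt/C + R·V̇ + PEEP (constant-flow equation of motion).
Only the elastic term changes: ΔPIP = ΔVt / C = (590 − 335) / 26.8 = 9.515 cmH2O.

9.5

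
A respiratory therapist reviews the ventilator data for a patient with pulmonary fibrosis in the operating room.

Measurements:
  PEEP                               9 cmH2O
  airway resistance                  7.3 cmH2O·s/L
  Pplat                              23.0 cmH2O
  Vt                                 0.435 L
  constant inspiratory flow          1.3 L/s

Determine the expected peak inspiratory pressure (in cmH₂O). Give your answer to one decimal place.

32.5

PIP = Pplat + Raw × flow = 23.0 + 7.3 × 1.3 = 23.0 + 9.49 = 32.49 cmH2O.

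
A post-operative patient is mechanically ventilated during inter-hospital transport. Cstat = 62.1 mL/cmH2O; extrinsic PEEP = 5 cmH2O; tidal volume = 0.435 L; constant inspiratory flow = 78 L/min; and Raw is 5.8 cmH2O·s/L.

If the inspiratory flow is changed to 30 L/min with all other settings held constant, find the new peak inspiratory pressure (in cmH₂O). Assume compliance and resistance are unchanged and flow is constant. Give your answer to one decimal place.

Flow: 78 L/min ÷ 60 = 1.3 L/s.
New flow: 30 L/min ÷ 60 = 0.5 L/s.
PIP = Vt/C + R·V̇ + PEEP (constant-flow equation of motion).
Only the resistive term changes: ΔPIP = R × ΔV̇ = 5.8 × (0.5 − 1.3) = 5.8 × -0.8 = -4.64 cmH2O.
Original PIP = 435/62.1 + 5.8×1.3 + 5 = 19.545 cmH2O; new PIP = 19.545 + (-4.64) = 14.905 cmH2O.

14.9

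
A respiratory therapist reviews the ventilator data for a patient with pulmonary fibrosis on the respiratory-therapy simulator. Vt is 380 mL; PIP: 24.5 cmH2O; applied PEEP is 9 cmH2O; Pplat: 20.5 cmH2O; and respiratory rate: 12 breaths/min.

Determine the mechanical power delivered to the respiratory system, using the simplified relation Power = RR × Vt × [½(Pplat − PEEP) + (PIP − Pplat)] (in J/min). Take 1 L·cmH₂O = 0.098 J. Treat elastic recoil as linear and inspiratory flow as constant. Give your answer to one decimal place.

Per-breath work = Vt × [½(Pplat−PEEP) + (PIP−Pplat)] = 0.380 × [0.5×11.5 + 4.0] = 0.380 × 9.75 = 3.705 L·cmH2O.
Power = 12 × 3.705 = 44.46 L·cmH2O/min.
× 0.098 J/(L·cmH2O) → 4.357 J/min.

4.4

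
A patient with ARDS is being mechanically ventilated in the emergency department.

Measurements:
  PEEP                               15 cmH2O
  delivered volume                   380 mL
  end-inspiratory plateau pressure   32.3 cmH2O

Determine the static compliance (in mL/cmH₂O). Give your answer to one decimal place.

Cstat = Vt / (Pplat − PEEP) = 380 / (32.3 − 15) = 380 / 17.3 = 21.965 mL/cmH2O.

22.0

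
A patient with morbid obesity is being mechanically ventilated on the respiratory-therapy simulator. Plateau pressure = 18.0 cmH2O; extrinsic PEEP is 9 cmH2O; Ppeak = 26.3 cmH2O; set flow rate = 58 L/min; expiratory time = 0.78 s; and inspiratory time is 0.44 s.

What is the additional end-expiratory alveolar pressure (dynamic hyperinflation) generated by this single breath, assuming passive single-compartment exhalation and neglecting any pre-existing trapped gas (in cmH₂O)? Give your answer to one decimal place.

1.3

Flow: 58 L/min ÷ 60 = 0.9667 L/s.
Vt = flow × Ti = 0.9667 L/s × 0.44 s × 1000 mL/L = 425.35 mL.
R = (PIP − Pplat)/V̇ = (26.3 − 18.0) / 0.9667 = 8.3/0.9667 = 8.586 cmH2O·s/L.
C = Vt/(Pplat − PEEP) = 425.35 / (18.0 − 9) = 425.35/9.0 = 47.261 mL/cmH2O.
τ = R × C = 8.586 × 0.04726 L/cmH2O = 0.4058 s.
Fraction remaining = e^(−Te/τ) = e^(−0.78/0.4058) = 0.1463; trapped volume = 425.35 × 0.1463 = 62.229 mL.
Additional alveolar pressure from trapping ≈ V_trapped / C = 62.229 / 47.261 = 1.317 cmH2O.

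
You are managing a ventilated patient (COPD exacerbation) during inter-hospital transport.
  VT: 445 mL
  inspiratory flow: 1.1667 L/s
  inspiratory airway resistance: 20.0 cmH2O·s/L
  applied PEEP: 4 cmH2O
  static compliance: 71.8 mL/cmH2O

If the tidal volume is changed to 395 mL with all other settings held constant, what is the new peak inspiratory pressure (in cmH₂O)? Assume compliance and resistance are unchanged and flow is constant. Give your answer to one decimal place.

PIP = Vt/C + R·V̇ + PEEP (constant-flow equation of motion).
Only the elastic term changes: ΔPIP = ΔVt / C = (395 − 445) / 71.8 = -0.6964 cmH2O.
Original PIP = 445/71.8 + 20.0×1.1667 + 4 = 33.532 cmH2O; new PIP = 33.532 + (-0.6964) = 32.836 cmH2O.

32.8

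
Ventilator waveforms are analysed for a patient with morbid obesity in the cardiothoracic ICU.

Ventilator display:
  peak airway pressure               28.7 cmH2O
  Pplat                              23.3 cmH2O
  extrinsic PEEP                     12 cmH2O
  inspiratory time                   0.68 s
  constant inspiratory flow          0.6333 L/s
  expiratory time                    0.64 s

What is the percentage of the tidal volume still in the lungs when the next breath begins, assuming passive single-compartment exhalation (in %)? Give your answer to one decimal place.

Vt = flow × Ti = 0.6333 L/s × 0.68 s × 1000 mL/L = 430.64 mL.
R = (PIP − Pplat)/V̇ = (28.7 − 23.3) / 0.6333 = 5.4/0.6333 = 8.527 cmH2O·s/L.
C = Vt/(Pplat − PEEP) = 430.64 / (23.3 − 12) = 430.64/11.3 = 38.11 mL/cmH2O.
τ = R × C = 8.527 × 0.03811 L/cmH2O = 0.325 s.
Fraction remaining at end-expiration = e^(−Te/τ) = e^(−0.64/0.325) = 0.1396 → 13.96%.

14.0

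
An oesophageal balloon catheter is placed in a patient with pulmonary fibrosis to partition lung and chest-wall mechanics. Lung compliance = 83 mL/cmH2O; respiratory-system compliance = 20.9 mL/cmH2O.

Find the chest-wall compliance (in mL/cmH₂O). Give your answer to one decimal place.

27.9

1/Ccw = 1/Crs − 1/CL.
1/Ccw = 1/20.9 − 1/83 = 0.0358.
Ccw = 27.933 mL/cmH2O.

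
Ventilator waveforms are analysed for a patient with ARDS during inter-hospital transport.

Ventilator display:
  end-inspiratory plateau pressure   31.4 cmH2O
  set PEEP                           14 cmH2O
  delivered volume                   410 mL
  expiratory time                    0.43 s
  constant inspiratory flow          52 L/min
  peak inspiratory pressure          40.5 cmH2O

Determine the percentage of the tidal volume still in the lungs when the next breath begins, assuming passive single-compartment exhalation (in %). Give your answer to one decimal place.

Flow: 52 L/min ÷ 60 = 0.8667 L/s.
R = (PIP − Pplat)/V̇ = (40.5 − 31.4) / 0.8667 = 9.1/0.8667 = 10.5 cmH2O·s/L.
C = Vt/(Pplat − PEEP) = 410.0 / (31.4 − 14) = 410.0/17.4 = 23.563 mL/cmH2O.
τ = R × C = 10.5 × 0.02356 L/cmH2O = 0.2474 s.
Fraction remaining at end-expiration = e^(−Te/τ) = e^(−0.43/0.2474) = 0.1759 → 17.59%.

17.6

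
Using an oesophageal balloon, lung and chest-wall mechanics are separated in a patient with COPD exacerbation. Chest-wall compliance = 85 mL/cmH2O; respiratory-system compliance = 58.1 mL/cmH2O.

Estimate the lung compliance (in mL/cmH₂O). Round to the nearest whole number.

184

1/CL = 1/Crs − 1/Ccw.
1/CL = 1/58.1 − 1/85 = 0.005447.
CL = 183.59 mL/cmH2O.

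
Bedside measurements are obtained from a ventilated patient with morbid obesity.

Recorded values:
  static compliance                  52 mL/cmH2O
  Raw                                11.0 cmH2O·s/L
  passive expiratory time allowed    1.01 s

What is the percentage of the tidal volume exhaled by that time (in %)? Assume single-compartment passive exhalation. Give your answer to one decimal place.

τ = R × C = 11.0 × 52 mL/cmH2O = 11.0 × 0.052 L/cmH2O = 0.572 s.
Passive exhalation: V(t)/V₀ = e^(−t/τ) = e^(−1.01/0.572) = 0.1711.
Fraction exhaled = 1 − 0.1711 = 0.8289 → 82.89%.

82.9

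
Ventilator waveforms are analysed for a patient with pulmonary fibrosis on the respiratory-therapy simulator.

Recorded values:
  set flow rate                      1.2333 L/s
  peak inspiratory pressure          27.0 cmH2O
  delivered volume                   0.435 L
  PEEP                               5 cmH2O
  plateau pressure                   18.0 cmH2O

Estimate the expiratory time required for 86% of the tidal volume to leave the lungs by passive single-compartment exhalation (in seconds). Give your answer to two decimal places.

0.48

R = (PIP − Pplat)/V̇ = (27.0 − 18.0) / 1.2333 = 9.0/1.2333 = 7.297 cmH2O·s/L.
C = Vt/(Pplat − PEEP) = 435.0 / (18.0 − 5) = 435.0/13.0 = 33.462 mL/cmH2O.
τ = R × C = 7.297 × 0.03346 L/cmH2O = 0.2442 s.
t = −τ·ln(1 − 0.86) = −0.2442·ln(0.14) = 0.4801 s.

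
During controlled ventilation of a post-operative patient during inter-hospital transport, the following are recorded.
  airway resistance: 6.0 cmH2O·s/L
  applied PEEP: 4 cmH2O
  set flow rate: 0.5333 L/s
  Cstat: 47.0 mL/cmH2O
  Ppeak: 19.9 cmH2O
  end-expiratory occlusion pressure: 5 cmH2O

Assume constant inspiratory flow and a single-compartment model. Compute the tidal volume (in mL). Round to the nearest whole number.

550

Total PEEP = 5 cmH2O (set 4 + intrinsic 1); this is the baseline alveolar pressure.
Equation of motion (constant flow): PIP = Vt/C + R·V̇ + PEEP.
Vt/C = PIP − R·V̇ − PEEP = 19.9 − 3.2 − 5 = 11.7 cmH2O.
Vt = C × 11.7 = 47.0 × 11.7 = 549.9 mL.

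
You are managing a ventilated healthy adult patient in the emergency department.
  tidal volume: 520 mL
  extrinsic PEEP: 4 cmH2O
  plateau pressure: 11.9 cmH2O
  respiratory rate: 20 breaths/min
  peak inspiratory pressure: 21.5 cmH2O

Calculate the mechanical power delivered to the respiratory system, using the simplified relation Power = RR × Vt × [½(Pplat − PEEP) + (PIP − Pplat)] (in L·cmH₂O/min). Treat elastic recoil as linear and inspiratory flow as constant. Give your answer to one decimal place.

Per-breath work = Vt × [½(Pplat−PEEP) + (PIP−Pplat)] = 0.520 × [0.5×7.9 + 9.6] = 0.520 × 13.55 = 7.046 L·cmH2O.
Power = 20 × 7.046 = 140.92 L·cmH2O/min.

140.9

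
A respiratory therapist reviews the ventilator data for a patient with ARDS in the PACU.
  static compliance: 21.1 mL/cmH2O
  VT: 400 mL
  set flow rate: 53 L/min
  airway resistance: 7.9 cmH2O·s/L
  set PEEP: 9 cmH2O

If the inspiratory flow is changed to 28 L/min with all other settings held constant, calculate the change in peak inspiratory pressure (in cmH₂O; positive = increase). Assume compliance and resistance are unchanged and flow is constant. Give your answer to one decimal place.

Flow: 53 L/min ÷ 60 = 0.8833 L/s.
New flow: 28 L/min ÷ 60 = 0.4667 L/s.
PIP = Vt/C + R·V̇ + PEEP (constant-flow equation of motion).
Only the resistive term changes: ΔPIP = R × ΔV̇ = 7.9 × (0.4667 − 0.8833) = 7.9 × -0.4166 = -3.291 cmH2O.

-3.3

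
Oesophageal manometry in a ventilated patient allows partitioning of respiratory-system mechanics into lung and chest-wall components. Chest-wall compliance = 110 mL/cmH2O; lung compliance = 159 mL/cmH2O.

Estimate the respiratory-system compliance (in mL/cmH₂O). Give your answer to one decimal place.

65.0

Lung and chest wall are elastances in series: 1/Crs = 1/CL + 1/Ccw.
1/Crs = 1/159 + 1/110 = 0.01538.
Crs = 65.02 mL/cmH2O.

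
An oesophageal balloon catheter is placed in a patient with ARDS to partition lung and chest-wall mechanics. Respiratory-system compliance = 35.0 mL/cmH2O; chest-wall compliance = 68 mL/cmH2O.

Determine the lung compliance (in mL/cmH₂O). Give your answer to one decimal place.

1/CL = 1/Crs − 1/Ccw.
1/CL = 1/35.0 − 1/68 = 0.01387.
CL = 72.098 mL/cmH2O.

72.1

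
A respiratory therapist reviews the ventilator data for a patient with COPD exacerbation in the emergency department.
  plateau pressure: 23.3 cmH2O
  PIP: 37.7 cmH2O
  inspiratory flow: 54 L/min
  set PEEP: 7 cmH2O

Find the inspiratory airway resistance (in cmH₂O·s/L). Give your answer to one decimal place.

16.0

Flow: 54 L/min ÷ 60 = 0.9 L/s.
Raw = (PIP − Pplat) / flow = (37.7 − 23.3) / 0.9 = 14.4 / 0.9 = 16.0 cmH2O·s/L.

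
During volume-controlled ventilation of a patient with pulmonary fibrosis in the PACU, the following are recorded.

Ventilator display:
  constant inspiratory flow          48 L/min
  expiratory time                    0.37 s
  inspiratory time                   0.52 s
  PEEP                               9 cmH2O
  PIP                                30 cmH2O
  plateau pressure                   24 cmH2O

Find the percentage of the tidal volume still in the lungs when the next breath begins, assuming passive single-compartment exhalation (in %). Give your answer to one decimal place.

16.9

Flow: 48 L/min ÷ 60 = 0.8 L/s.
Vt = flow × Ti = 0.8 L/s × 0.52 s × 1000 mL/L = 416.0 mL.
R = (PIP − Pplat)/V̇ = (30 − 24) / 0.8 = 6.0/0.8 = 7.5 cmH2O·s/L.
C = Vt/(Pplat − PEEP) = 416.0 / (24 − 9) = 416.0/15.0 = 27.733 mL/cmH2O.
τ = R × C = 7.5 × 0.02773 L/cmH2O = 0.208 s.
Fraction remaining at end-expiration = e^(−Te/τ) = e^(−0.37/0.208) = 0.1688 → 16.88%.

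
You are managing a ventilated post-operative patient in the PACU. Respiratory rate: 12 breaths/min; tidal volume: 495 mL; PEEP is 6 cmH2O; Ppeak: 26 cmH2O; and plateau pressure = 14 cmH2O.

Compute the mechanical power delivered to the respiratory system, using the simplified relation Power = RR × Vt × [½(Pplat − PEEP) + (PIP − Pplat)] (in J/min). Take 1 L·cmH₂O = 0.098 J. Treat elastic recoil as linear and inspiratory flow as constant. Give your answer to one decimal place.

Per-breath work = Vt × [½(Pplat−PEEP) + (PIP−Pplat)] = 0.495 × [0.5×8.0 + 12.0] = 0.495 × 16.0 = 7.92 L·cmH2O.
Power = 12 × 7.92 = 95.04 L·cmH2O/min.
× 0.098 J/(L·cmH2O) → 9.314 J/min.

9.3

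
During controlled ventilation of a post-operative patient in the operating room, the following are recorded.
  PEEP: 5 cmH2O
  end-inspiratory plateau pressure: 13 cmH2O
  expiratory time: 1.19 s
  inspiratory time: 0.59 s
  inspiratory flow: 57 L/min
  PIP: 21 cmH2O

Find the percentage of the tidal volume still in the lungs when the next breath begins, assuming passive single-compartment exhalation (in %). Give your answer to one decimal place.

Flow: 57 L/min ÷ 60 = 0.95 L/s.
Vt = flow × Ti = 0.95 L/s × 0.59 s × 1000 mL/L = 560.5 mL.
R = (PIP − Pplat)/V̇ = (21 − 13) / 0.95 = 8.0/0.95 = 8.421 cmH2O·s/L.
C = Vt/(Pplat − PEEP) = 560.5 / (13 − 5) = 560.5/8.0 = 70.063 mL/cmH2O.
τ = R × C = 8.421 × 0.07006 L/cmH2O = 0.59 s.
Fraction remaining at end-expiration = e^(−Te/τ) = e^(−1.19/0.59) = 0.1331 → 13.31%.

13.3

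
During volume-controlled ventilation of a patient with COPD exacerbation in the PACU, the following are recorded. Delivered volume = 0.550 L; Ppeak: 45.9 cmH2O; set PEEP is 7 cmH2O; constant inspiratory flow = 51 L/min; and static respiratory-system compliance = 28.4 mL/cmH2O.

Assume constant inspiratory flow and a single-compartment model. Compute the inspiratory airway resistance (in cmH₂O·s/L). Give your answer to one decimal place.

Flow: 51 L/min ÷ 60 = 0.85 L/s.
Equation of motion (constant flow): PIP = Vt/C + R·V̇ + PEEP.
R·V̇ = PIP − Vt/C − PEEP = 45.9 − 550/28.4 − 7 = 45.9 − 19.366 − 7 = 19.534 cmH2O.
R = 19.534 / 0.85 = 22.981 cmH2O·s/L.

23.0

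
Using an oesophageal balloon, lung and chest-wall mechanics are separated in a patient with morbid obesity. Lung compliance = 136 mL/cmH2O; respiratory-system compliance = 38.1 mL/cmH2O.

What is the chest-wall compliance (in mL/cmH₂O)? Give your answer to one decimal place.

52.9

1/Ccw = 1/Crs − 1/CL.
1/Ccw = 1/38.1 − 1/136 = 0.01889.
Ccw = 52.938 mL/cmH2O.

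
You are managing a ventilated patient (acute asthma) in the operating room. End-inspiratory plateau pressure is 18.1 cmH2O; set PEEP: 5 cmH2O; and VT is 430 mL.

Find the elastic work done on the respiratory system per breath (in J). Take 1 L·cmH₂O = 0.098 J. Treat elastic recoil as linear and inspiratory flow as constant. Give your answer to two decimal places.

0.28

Elastic work ≈ ½ × (Pplat − PEEP) × Vt = 0.5 × (18.1 − 5) × 0.430 L = 0.5 × 13.1 × 0.430 = 2.817 L·cmH2O.
× 0.098 J/(L·cmH2O) → 0.2761 J.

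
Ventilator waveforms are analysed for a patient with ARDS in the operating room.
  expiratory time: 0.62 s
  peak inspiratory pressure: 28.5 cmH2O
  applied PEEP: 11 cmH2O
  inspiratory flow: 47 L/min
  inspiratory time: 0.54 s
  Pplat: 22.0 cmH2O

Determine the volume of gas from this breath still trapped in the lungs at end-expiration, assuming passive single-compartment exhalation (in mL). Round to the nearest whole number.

61

Flow: 47 L/min ÷ 60 = 0.7833 L/s.
Vt = flow × Ti = 0.7833 L/s × 0.54 s × 1000 mL/L = 422.98 mL.
R = (PIP − Pplat)/V̇ = (28.5 − 22.0) / 0.7833 = 6.5/0.7833 = 8.298 cmH2O·s/L.
C = Vt/(Pplat − PEEP) = 422.98 / (22.0 − 11) = 422.98/11.0 = 38.453 mL/cmH2O.
τ = R × C = 8.298 × 0.03845 L/cmH2O = 0.3191 s.
Fraction remaining = e^(−Te/τ) = e^(−0.62/0.3191) = 0.1433.
Trapped volume = 422.98 × 0.1433 = 60.613 mL.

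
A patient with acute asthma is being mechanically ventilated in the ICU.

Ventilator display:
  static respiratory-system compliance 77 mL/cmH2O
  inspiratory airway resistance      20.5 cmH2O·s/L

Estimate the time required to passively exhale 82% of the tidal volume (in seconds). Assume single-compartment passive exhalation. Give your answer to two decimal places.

τ = R × C = 20.5 × 77 mL/cmH2O = 20.5 × 0.077 L/cmH2O = 1.579 s.
Exhaled fraction f = 1 − e^(−t/τ) → t = −τ·ln(1 − f) = −1.579·ln(0.18) = 2.708 s.

2.71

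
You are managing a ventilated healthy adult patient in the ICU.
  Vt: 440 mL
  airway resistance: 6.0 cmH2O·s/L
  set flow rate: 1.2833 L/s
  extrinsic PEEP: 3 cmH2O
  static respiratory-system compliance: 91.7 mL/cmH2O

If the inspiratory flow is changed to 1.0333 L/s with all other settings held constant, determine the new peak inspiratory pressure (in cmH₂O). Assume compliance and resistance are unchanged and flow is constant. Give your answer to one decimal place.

PIP = Vt/C + R·V̇ + PEEP (constant-flow equation of motion).
Only the resistive term changes: ΔPIP = R × ΔV̇ = 6.0 × (1.0333 − 1.2833) = 6.0 × -0.25 = -1.5 cmH2O.
Original PIP = 440/91.7 + 6.0×1.2833 + 3 = 15.498 cmH2O; new PIP = 15.498 + (-1.5) = 13.998 cmH2O.

14.0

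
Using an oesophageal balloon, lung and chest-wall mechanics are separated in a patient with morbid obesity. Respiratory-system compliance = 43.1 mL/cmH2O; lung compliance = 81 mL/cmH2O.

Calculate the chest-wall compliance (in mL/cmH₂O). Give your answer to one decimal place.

92.1

1/Ccw = 1/Crs − 1/CL.
1/Ccw = 1/43.1 − 1/81 = 0.01086.
Ccw = 92.081 mL/cmH2O.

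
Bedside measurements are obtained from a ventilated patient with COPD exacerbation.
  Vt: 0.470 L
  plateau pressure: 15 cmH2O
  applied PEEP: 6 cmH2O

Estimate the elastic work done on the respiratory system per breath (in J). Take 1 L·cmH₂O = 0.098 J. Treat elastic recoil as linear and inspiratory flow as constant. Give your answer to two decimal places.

Elastic work ≈ ½ × (Pplat − PEEP) × Vt = 0.5 × (15 − 6) × 0.470 L = 0.5 × 9.0 × 0.470 = 2.115 L·cmH2O.
× 0.098 J/(L·cmH2O) → 0.2073 J.

0.21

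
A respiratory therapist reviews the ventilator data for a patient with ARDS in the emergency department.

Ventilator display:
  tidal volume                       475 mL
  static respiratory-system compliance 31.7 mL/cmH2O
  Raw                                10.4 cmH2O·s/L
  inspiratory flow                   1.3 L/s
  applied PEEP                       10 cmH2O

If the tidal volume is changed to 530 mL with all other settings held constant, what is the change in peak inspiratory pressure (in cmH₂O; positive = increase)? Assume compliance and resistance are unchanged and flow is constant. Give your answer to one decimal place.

PIP = Vt/C + R·V̇ + PEEP (constant-flow equation of motion).
Only the elastic term changes: ΔPIP = ΔVt / C = (530 − 475) / 31.7 = 1.735 cmH2O.

1.7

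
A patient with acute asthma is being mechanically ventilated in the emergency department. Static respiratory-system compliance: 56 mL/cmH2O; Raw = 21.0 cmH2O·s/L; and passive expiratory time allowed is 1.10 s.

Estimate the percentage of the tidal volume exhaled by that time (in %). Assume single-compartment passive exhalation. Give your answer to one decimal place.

60.8

τ = R × C = 21.0 × 56 mL/cmH2O = 21.0 × 0.056 L/cmH2O = 1.176 s.
Passive exhalation: V(t)/V₀ = e^(−t/τ) = e^(−1.10/1.176) = 0.3924.
Fraction exhaled = 1 − 0.3924 = 0.6076 → 60.76%.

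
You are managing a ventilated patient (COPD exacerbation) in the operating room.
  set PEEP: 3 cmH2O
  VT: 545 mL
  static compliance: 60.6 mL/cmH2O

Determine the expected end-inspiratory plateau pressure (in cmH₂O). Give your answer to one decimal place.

12.0

Pplat = PEEP + Vt / Cstat = 3 + 545 / 60.6 = 3 + 8.993 = 11.993 cmH2O.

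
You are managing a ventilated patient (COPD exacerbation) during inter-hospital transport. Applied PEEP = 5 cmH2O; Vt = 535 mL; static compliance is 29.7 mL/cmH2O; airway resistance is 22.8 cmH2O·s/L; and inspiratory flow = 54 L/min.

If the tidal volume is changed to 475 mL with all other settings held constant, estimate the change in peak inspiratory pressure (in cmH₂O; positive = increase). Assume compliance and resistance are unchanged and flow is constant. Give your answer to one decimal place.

-2.0

PIP = Vt/C + R·V̇ + PEEP (constant-flow equation of motion).
Only the elastic term changes: ΔPIP = ΔVt / C = (475 − 535) / 29.7 = -2.02 cmH2O.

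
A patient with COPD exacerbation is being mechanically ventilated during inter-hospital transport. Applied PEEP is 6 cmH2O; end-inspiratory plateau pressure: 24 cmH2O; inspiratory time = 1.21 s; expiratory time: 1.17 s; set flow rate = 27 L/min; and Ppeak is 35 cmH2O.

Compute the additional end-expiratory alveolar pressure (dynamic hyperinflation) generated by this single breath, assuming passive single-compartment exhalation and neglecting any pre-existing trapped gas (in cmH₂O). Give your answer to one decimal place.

3.7

Flow: 27 L/min ÷ 60 = 0.45 L/s.
Vt = flow × Ti = 0.45 L/s × 1.21 s × 1000 mL/L = 544.5 mL.
R = (PIP − Pplat)/V̇ = (35 − 24) / 0.45 = 11.0/0.45 = 24.444 cmH2O·s/L.
C = Vt/(Pplat − PEEP) = 544.5 / (24 − 6) = 544.5/18.0 = 30.25 mL/cmH2O.
τ = R × C = 24.444 × 0.03025 L/cmH2O = 0.7394 s.
Fraction remaining = e^(−Te/τ) = e^(−1.17/0.7394) = 0.2055; trapped volume = 544.5 × 0.2055 = 111.89 mL.
Additional alveolar pressure from trapping ≈ V_trapped / C = 111.89 / 30.25 = 3.699 cmH2O.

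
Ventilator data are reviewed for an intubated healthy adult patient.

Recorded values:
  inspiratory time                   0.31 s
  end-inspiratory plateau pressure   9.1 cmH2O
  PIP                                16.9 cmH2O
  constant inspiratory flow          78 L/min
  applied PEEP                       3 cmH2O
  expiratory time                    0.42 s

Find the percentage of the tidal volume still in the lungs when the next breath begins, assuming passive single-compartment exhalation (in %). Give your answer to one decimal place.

Flow: 78 L/min ÷ 60 = 1.3 L/s.
Vt = flow × Ti = 1.3 L/s × 0.31 s × 1000 mL/L = 403.0 mL.
R = (PIP − Pplat)/V̇ = (16.9 − 9.1) / 1.3 = 7.8/1.3 = 6.0 cmH2O·s/L.
C = Vt/(Pplat − PEEP) = 403.0 / (9.1 − 3) = 403.0/6.1 = 66.066 mL/cmH2O.
τ = R × C = 6.0 × 0.06607 L/cmH2O = 0.3964 s.
Fraction remaining at end-expiration = e^(−Te/τ) = e^(−0.42/0.3964) = 0.3466 → 34.66%.

34.7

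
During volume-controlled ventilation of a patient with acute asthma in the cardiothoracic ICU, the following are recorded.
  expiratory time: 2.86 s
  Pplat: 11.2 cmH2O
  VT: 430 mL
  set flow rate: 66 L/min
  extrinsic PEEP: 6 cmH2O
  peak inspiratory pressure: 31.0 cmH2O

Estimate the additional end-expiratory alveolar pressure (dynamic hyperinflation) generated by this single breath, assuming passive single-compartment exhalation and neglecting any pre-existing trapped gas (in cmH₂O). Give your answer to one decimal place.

Flow: 66 L/min ÷ 60 = 1.1 L/s.
R = (PIP − Pplat)/V̇ = (31.0 − 11.2) / 1.1 = 19.8/1.1 = 18.0 cmH2O·s/L.
C = Vt/(Pplat − PEEP) = 430.0 / (11.2 − 6) = 430.0/5.2 = 82.692 mL/cmH2O.
τ = R × C = 18.0 × 0.08269 L/cmH2O = 1.488 s.
Fraction remaining = e^(−Te/τ) = e^(−2.86/1.488) = 0.1463; trapped volume = 430.0 × 0.1463 = 62.909 mL.
Additional alveolar pressure from trapping ≈ V_trapped / C = 62.909 / 82.692 = 0.7608 cmH2O.

0.8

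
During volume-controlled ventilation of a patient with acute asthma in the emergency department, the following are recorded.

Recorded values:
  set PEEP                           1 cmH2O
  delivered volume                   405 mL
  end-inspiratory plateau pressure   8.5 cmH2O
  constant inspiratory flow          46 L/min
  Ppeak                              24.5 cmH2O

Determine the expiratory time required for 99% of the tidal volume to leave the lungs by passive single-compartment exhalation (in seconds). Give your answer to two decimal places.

Flow: 46 L/min ÷ 60 = 0.7667 L/s.
R = (PIP − Pplat)/V̇ = (24.5 − 8.5) / 0.7667 = 16.0/0.7667 = 20.869 cmH2O·s/L.
C = Vt/(Pplat − PEEP) = 405.0 / (8.5 − 1) = 405.0/7.5 = 54.0 mL/cmH2O.
τ = R × C = 20.869 × 0.054 L/cmH2O = 1.127 s.
t = −τ·ln(1 − 0.99) = −1.127·ln(0.01) = 5.19 s.

5.19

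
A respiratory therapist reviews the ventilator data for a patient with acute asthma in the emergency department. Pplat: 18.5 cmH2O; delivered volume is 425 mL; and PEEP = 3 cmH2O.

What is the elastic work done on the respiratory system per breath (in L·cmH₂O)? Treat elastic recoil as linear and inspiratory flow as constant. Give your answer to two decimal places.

3.29

Elastic work ≈ ½ × (Pplat − PEEP) × Vt = 0.5 × (18.5 − 3) × 0.425 L = 0.5 × 15.5 × 0.425 = 3.294 L·cmH2O.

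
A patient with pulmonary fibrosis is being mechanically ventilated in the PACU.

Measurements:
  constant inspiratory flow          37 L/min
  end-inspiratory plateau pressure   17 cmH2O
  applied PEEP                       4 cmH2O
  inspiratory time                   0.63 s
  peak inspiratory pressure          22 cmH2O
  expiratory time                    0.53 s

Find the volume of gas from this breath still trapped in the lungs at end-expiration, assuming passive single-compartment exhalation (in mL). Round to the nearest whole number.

44

Flow: 37 L/min ÷ 60 = 0.6167 L/s.
Vt = flow × Ti = 0.6167 L/s × 0.63 s × 1000 mL/L = 388.52 mL.
R = (PIP − Pplat)/V̇ = (22 − 17) / 0.6167 = 5.0/0.6167 = 8.108 cmH2O·s/L.
C = Vt/(Pplat − PEEP) = 388.52 / (17 − 4) = 388.52/13.0 = 29.886 mL/cmH2O.
τ = R × C = 8.108 × 0.02989 L/cmH2O = 0.2423 s.
Fraction remaining = e^(−Te/τ) = e^(−0.53/0.2423) = 0.1122.
Trapped volume = 388.52 × 0.1122 = 43.592 mL.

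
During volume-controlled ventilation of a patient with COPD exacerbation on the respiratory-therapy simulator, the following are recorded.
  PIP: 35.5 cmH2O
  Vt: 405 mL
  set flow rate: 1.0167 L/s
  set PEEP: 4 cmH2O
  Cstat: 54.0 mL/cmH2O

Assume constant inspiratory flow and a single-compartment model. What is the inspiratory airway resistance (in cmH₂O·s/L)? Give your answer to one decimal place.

Equation of motion (constant flow): PIP = Vt/C + R·V̇ + PEEP.
R·V̇ = PIP − Vt/C − PEEP = 35.5 − 405/54.0 − 4 = 35.5 − 7.5 − 4 = 24.0 cmH2O.
R = 24.0 / 1.0167 = 23.606 cmH2O·s/L.

23.6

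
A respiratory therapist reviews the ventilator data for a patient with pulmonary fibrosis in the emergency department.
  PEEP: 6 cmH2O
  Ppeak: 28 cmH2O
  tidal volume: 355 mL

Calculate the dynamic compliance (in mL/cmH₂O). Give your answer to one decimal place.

16.1

Dynamic compliance = Vt / (PIP − PEEP) = 355 / (28 − 6) = 355 / 22.0 = 16.136 mL/cmH2O.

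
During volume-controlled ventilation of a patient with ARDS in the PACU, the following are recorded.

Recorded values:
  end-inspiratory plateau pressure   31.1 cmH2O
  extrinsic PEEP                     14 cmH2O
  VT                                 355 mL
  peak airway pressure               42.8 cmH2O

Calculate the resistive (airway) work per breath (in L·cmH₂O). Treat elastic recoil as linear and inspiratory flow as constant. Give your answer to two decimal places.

With constant inspiratory flow the resistive pressure is constant at PIP − Pplat = 42.8 − 31.1 = 11.7 cmH2O, so resistive work = 11.7 × 0.355 = 4.154 L·cmH2O.

4.15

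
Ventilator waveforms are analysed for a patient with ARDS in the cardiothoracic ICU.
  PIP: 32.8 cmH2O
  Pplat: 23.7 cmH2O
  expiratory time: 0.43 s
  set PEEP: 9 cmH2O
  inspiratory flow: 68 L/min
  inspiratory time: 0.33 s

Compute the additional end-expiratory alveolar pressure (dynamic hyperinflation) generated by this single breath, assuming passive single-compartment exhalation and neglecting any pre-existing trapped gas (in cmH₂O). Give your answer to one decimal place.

1.8

Flow: 68 L/min ÷ 60 = 1.1333 L/s.
Vt = flow × Ti = 1.1333 L/s × 0.33 s × 1000 mL/L = 373.99 mL.
R = (PIP − Pplat)/V̇ = (32.8 − 23.7) / 1.1333 = 9.1/1.1333 = 8.03 cmH2O·s/L.
C = Vt/(Pplat − PEEP) = 373.99 / (23.7 − 9) = 373.99/14.7 = 25.441 mL/cmH2O.
τ = R × C = 8.03 × 0.02544 L/cmH2O = 0.2043 s.
Fraction remaining = e^(−Te/τ) = e^(−0.43/0.2043) = 0.1219; trapped volume = 373.99 × 0.1219 = 45.589 mL.
Additional alveolar pressure from trapping ≈ V_trapped / C = 45.589 / 25.441 = 1.792 cmH2O.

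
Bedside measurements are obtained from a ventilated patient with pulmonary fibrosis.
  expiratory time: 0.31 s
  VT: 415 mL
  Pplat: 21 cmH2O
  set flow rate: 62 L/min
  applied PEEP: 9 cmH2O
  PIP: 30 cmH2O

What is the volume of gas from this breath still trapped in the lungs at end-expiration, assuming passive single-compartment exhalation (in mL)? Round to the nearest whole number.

Flow: 62 L/min ÷ 60 = 1.0333 L/s.
R = (PIP − Pplat)/V̇ = (30 − 21) / 1.0333 = 9.0/1.0333 = 8.71 cmH2O·s/L.
C = Vt/(Pplat − PEEP) = 415.0 / (21 − 9) = 415.0/12.0 = 34.583 mL/cmH2O.
τ = R × C = 8.71 × 0.03458 L/cmH2O = 0.3012 s.
Fraction remaining = e^(−Te/τ) = e^(−0.31/0.3012) = 0.3573.
Trapped volume = 415.0 × 0.3573 = 148.28 mL.

148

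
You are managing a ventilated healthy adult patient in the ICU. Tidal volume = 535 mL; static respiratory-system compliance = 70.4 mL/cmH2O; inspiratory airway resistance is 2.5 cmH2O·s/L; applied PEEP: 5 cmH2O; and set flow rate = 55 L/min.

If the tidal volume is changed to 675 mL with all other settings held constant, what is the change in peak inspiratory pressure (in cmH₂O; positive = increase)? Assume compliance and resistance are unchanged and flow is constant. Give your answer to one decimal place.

PIP = Vt/C + R·V̇ + PEEP (constant-flow equation of motion).
Only the elastic term changes: ΔPIP = ΔVt / C = (675 − 535) / 70.4 = 1.989 cmH2O.

2.0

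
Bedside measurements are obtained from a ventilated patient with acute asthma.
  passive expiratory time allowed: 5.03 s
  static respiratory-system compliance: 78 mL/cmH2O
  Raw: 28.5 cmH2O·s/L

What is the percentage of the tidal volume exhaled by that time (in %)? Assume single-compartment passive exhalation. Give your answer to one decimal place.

89.6

τ = R × C = 28.5 × 78 mL/cmH2O = 28.5 × 0.078 L/cmH2O = 2.223 s.
Passive exhalation: V(t)/V₀ = e^(−t/τ) = e^(−5.03/2.223) = 0.1041.
Fraction exhaled = 1 − 0.1041 = 0.8959 → 89.59%.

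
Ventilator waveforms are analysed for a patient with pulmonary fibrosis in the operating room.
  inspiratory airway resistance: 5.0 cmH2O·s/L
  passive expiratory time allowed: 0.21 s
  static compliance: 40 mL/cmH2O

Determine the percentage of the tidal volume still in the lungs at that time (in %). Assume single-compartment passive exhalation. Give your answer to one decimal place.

τ = R × C = 5.0 × 40 mL/cmH2O = 5.0 × 0.040 L/cmH2O = 0.2 s.
Passive exhalation: V(t)/V₀ = e^(−t/τ) = e^(−0.21/0.2) = 0.3499.
Fraction remaining = 0.3499 → 34.99%.

35.0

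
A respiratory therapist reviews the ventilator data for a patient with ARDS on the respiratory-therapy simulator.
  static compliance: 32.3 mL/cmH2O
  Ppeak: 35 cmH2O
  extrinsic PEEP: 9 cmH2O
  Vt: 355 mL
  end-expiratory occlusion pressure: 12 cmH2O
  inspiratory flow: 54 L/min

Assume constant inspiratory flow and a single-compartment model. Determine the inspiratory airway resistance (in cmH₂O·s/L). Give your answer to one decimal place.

Flow: 54 L/min ÷ 60 = 0.9 L/s.
Total PEEP = 12 cmH2O (set 9 + intrinsic 3); this is the baseline alveolar pressure.
Equation of motion (constant flow): PIP = Vt/C + R·V̇ + PEEP.
R·V̇ = PIP − Vt/C − PEEP = 35 − 355/32.3 − 12 = 35 − 10.991 − 12 = 12.009 cmH2O.
R = 12.009 / 0.9 = 13.343 cmH2O·s/L.

13.3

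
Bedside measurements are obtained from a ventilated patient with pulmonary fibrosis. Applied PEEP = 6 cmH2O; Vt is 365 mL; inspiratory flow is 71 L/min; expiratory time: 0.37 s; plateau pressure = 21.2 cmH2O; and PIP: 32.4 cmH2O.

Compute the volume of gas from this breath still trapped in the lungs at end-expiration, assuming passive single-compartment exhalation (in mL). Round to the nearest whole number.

Flow: 71 L/min ÷ 60 = 1.1833 L/s.
R = (PIP − Pplat)/V̇ = (32.4 − 21.2) / 1.1833 = 11.2/1.1833 = 9.465 cmH2O·s/L.
C = Vt/(Pplat − PEEP) = 365.0 / (21.2 − 6) = 365.0/15.2 = 24.013 mL/cmH2O.
τ = R × C = 9.465 × 0.02401 L/cmH2O = 0.2273 s.
Fraction remaining = e^(−Te/τ) = e^(−0.37/0.2273) = 0.1964.
Trapped volume = 365.0 × 0.1964 = 71.686 mL.

72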